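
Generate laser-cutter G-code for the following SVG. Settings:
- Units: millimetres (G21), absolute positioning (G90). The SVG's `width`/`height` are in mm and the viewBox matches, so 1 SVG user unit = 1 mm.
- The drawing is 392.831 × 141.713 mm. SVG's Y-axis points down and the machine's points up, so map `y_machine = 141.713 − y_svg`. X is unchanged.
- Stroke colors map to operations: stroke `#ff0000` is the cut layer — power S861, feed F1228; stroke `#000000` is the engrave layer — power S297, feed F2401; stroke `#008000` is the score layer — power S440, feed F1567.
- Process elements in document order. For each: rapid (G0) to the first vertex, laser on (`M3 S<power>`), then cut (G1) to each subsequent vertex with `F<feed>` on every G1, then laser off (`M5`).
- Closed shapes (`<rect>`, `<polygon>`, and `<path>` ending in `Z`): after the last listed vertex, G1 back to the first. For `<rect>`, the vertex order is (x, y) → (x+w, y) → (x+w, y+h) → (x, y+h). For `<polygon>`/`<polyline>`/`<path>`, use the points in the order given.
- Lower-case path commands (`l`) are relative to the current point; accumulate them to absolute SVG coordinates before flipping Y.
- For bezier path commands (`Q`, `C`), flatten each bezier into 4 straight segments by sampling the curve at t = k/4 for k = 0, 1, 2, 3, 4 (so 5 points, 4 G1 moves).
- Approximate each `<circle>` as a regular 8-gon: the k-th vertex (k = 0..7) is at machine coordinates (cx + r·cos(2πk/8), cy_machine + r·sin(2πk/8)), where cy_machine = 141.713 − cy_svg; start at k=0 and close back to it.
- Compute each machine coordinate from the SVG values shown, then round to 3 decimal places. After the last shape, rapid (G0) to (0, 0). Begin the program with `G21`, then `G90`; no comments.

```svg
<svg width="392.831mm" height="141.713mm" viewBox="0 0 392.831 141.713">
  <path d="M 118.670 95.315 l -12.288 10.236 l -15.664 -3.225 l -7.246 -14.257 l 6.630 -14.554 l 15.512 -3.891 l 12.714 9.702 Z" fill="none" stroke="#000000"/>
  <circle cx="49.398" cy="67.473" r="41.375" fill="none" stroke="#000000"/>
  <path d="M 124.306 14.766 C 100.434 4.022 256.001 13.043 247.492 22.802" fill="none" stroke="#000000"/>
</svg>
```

Since the viewBox matches the mm dimensions, user units are millimetres directly. The only transform is the Y-flip y_m = 141.713 − y_svg.

Shape 1 is a regular polygon drawn with `<path>`. Its stroke #000000 means engrave at S297, F2401. After flipping Y the toolpath is (118.670,46.398) → (106.382,36.162) → (90.718,39.387) → (83.472,53.644) → (90.102,68.198) → (105.614,72.089) → (118.328,62.387) → (118.670,46.398), returning to the start.

Shape 2 is a circle drawn with `<circle>`. Its stroke #000000 means engrave at S297, F2401. After flipping Y the toolpath is (90.773,74.240) → (78.655,103.497) → (49.398,115.615) → (20.141,103.497) → (8.023,74.240) → (20.141,44.983) → (49.398,32.865) → (78.655,44.983) → (90.773,74.240), returning to the start.

Shape 3 is a cubic bezier drawn with `<path>`. Its stroke #000000 means engrave at S297, F2401. After flipping Y the toolpath is (124.306,126.947) → (134.679,131.596) → (180.138,130.618) → (228.477,125.795) → (247.492,118.911).

G21
G90
G0 X118.670 Y46.398
M3 S297
G1 X106.382 Y36.162 F2401
G1 X90.718 Y39.387 F2401
G1 X83.472 Y53.644 F2401
G1 X90.102 Y68.198 F2401
G1 X105.614 Y72.089 F2401
G1 X118.328 Y62.387 F2401
G1 X118.670 Y46.398 F2401
M5
G0 X90.773 Y74.240
M3 S297
G1 X78.655 Y103.497 F2401
G1 X49.398 Y115.615 F2401
G1 X20.141 Y103.497 F2401
G1 X8.023 Y74.240 F2401
G1 X20.141 Y44.983 F2401
G1 X49.398 Y32.865 F2401
G1 X78.655 Y44.983 F2401
G1 X90.773 Y74.240 F2401
M5
G0 X124.306 Y126.947
M3 S297
G1 X134.679 Y131.596 F2401
G1 X180.138 Y130.618 F2401
G1 X228.477 Y125.795 F2401
G1 X247.492 Y118.911 F2401
M5
G0 X0.000 Y0.000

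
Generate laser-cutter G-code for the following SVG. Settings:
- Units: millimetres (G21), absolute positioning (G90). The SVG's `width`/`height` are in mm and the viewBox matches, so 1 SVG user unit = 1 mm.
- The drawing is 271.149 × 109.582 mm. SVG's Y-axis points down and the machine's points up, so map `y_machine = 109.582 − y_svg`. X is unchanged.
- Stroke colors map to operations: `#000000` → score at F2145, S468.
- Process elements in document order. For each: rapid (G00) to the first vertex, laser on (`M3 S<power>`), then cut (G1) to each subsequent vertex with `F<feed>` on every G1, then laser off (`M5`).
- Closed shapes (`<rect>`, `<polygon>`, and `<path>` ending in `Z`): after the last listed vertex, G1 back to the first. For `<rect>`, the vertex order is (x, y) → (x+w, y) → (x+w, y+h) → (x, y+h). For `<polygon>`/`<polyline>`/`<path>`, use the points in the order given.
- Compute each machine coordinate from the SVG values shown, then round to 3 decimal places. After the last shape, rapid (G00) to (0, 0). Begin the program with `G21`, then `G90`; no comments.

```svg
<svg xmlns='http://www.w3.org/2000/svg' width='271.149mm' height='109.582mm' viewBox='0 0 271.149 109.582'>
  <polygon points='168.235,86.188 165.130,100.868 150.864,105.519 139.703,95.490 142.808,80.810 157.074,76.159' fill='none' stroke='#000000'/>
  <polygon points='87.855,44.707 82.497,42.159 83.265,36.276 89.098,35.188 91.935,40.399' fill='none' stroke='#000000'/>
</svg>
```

1 u = 1 mm; y_m = 109.582 − y.

[1] `<polygon>` regular polygon, #000000→score S468 F2145: (168.235,23.394) → (165.130,8.714) → (150.864,4.063) → (139.703,14.092) → (142.808,28.772) → (157.074,33.423) → (168.235,23.394) (closed)

[2] `<polygon>` regular polygon, #000000→score S468 F2145: (87.855,64.875) → (82.497,67.423) → (83.265,73.306) → (89.098,74.394) → (91.935,69.183) → (87.855,64.875) (closed)

G21
G90
G00 X168.235 Y23.394
M3 S468
G1 X165.130 Y8.714 F2145
G1 X150.864 Y4.063 F2145
G1 X139.703 Y14.092 F2145
G1 X142.808 Y28.772 F2145
G1 X157.074 Y33.423 F2145
G1 X168.235 Y23.394 F2145
M5
G00 X87.855 Y64.875
M3 S468
G1 X82.497 Y67.423 F2145
G1 X83.265 Y73.306 F2145
G1 X89.098 Y74.394 F2145
G1 X91.935 Y69.183 F2145
G1 X87.855 Y64.875 F2145
M5
G00 X0.000 Y0.000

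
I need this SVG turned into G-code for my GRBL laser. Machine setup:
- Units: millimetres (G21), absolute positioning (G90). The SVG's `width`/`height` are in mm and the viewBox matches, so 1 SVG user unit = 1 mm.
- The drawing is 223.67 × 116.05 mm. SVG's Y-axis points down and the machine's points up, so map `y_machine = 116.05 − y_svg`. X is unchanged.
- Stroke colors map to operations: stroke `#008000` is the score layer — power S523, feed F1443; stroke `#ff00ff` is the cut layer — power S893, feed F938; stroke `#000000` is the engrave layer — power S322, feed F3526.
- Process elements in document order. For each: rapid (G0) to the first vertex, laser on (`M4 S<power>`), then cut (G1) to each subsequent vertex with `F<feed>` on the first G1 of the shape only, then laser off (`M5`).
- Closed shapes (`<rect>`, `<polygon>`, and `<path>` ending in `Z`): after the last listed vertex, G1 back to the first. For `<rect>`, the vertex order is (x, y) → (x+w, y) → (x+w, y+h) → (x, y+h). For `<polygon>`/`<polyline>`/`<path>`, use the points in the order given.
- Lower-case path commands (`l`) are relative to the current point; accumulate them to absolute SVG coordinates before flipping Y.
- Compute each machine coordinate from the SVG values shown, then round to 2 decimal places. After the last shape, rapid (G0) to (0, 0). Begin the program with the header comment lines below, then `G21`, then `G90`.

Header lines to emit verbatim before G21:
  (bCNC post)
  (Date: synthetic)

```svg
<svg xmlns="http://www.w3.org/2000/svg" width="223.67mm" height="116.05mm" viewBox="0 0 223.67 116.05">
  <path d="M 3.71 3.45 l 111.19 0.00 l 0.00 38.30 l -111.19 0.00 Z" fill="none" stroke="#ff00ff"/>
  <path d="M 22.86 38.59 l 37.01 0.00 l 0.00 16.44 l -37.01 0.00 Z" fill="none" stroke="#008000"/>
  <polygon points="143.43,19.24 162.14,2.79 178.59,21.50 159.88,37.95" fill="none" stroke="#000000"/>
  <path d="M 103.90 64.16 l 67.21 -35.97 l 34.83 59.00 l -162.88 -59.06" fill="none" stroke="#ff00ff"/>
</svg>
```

1 u = 1 mm; y_m = 116.05 − y.

[1] `<path>` rectangle, #ff00ff→cut S893 F938: (3.71,112.60) → (114.90,112.60) → (114.90,74.30) → (3.71,74.30) → (3.71,112.60) (closed)

[2] `<path>` rectangle, #008000→score S523 F1443: (22.86,77.46) → (59.87,77.46) → (59.87,61.02) → (22.86,61.02) → (22.86,77.46) (closed)

[3] `<polygon>` regular polygon, #000000→engrave S322 F3526: (143.43,96.81) → (162.14,113.26) → (178.59,94.55) → (159.88,78.10) → (143.43,96.81) (closed)

[4] `<path>` open polyline, #ff00ff→cut S893 F938: (103.90,51.89) → (171.11,87.86) → (205.94,28.86) → (43.06,87.92)

(bCNC post)
(Date: synthetic)
G21
G90
G0 X3.71 Y112.60
M4 S893
G1 X114.90 Y112.60 F938
G1 X114.90 Y74.30
G1 X3.71 Y74.30
G1 X3.71 Y112.60
M5
G0 X22.86 Y77.46
M4 S523
G1 X59.87 Y77.46 F1443
G1 X59.87 Y61.02
G1 X22.86 Y61.02
G1 X22.86 Y77.46
M5
G0 X143.43 Y96.81
M4 S322
G1 X162.14 Y113.26 F3526
G1 X178.59 Y94.55
G1 X159.88 Y78.10
G1 X143.43 Y96.81
M5
G0 X103.90 Y51.89
M4 S893
G1 X171.11 Y87.86 F938
G1 X205.94 Y28.86
G1 X43.06 Y87.92
M5
G0 X0.00 Y0.00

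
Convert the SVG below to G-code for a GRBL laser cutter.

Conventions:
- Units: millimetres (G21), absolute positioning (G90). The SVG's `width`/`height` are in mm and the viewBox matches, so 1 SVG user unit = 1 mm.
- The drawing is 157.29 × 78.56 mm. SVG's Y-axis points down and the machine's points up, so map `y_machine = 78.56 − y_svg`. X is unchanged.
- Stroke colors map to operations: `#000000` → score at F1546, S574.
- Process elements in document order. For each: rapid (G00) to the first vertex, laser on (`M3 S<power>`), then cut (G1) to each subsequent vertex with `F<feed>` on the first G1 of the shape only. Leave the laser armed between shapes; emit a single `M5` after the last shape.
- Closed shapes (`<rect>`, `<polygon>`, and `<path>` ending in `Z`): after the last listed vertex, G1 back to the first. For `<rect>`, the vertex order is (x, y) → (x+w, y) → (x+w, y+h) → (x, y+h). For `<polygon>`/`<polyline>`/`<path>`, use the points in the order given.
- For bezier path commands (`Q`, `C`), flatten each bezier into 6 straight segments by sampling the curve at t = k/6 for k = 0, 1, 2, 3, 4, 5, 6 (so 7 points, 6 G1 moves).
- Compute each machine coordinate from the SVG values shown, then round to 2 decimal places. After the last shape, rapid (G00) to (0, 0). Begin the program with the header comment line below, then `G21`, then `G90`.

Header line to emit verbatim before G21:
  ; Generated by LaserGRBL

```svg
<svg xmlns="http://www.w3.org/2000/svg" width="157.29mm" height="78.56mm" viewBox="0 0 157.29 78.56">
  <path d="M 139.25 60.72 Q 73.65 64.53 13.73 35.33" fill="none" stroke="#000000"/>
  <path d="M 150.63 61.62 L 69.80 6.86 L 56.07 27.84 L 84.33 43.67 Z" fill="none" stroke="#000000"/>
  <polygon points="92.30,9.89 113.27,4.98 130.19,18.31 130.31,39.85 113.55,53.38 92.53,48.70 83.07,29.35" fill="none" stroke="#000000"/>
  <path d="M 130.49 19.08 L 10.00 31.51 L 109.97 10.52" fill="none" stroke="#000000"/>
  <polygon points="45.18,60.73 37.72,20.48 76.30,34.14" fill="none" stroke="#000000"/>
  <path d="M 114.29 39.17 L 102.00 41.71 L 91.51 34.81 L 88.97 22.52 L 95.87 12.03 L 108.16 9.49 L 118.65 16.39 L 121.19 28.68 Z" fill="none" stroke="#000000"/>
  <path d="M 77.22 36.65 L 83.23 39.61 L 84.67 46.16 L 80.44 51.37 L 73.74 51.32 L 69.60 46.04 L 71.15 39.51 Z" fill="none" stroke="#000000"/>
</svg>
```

; Generated by LaserGRBL
G21
G90
G00 X139.25 Y17.84
M3 S574
G1 X117.54 Y17.49 F1546
G1 X96.15 Y18.97
G1 X75.07 Y22.28
G1 X54.31 Y27.43
G1 X33.86 Y34.41
G1 X13.73 Y43.23
G00 X150.63 Y16.94
M3 S574
G1 X69.80 Y71.70 F1546
G1 X56.07 Y50.72
G1 X84.33 Y34.89
G1 X150.63 Y16.94
G00 X92.30 Y68.67
M3 S574
G1 X113.27 Y73.58 F1546
G1 X130.19 Y60.25
G1 X130.31 Y38.71
G1 X113.55 Y25.18
G1 X92.53 Y29.86
G1 X83.07 Y49.21
G1 X92.30 Y68.67
G00 X130.49 Y59.48
M3 S574
G1 X10.00 Y47.05 F1546
G1 X109.97 Y68.04
G00 X45.18 Y17.83
M3 S574
G1 X37.72 Y58.08 F1546
G1 X76.30 Y44.42
G1 X45.18 Y17.83
G00 X114.29 Y39.39
M3 S574
G1 X102.00 Y36.85 F1546
G1 X91.51 Y43.75
G1 X88.97 Y56.04
G1 X95.87 Y66.53
G1 X108.16 Y69.07
G1 X118.65 Y62.17
G1 X121.19 Y49.88
G1 X114.29 Y39.39
G00 X77.22 Y41.91
M3 S574
G1 X83.23 Y38.95 F1546
G1 X84.67 Y32.40
G1 X80.44 Y27.19
G1 X73.74 Y27.24
G1 X69.60 Y32.52
G1 X71.15 Y39.05
G1 X77.22 Y41.91
M5
G00 X0.00 Y0.00

viewBox `0 0 157.29 78.56` with mm width/height → 1 unit = 1 mm. Flip: y_m = 78.56 − y_svg.

**Shape 1** — `<path>` quadratic bezier, stroke `#000000` → score (S574, F1546). Control points (SVG): P0=(139.25,60.72), P1=(73.65,64.53), P2=(13.73,35.33); sampled at t=k/6. Machine vertices: (139.25,17.84) → (117.54,17.49) → (96.15,18.97) → (75.07,22.28) → (54.31,27.43) → (33.86,34.41) → (13.73,43.23). Open path.

**Shape 2** — `<path>` closed polygon, stroke `#000000` → score (S574, F1546). Machine vertices: (150.63,16.94) → (69.80,71.70) → (56.07,50.72) → (84.33,34.89) → (150.63,16.94). Closed: final G1 returns to the first vertex.

**Shape 3** — `<polygon>` regular polygon, stroke `#000000` → score (S574, F1546). Machine vertices: (92.30,68.67) → (113.27,73.58) → (130.19,60.25) → (130.31,38.71) → (113.55,25.18) → (92.53,29.86) → (83.07,49.21) → (92.30,68.67). Closed: final G1 returns to the first vertex.

**Shape 4** — `<path>` open polyline, stroke `#000000` → score (S574, F1546). Machine vertices: (130.49,59.48) → (10.00,47.05) → (109.97,68.04). Open path.

**Shape 5** — `<polygon>` regular polygon, stroke `#000000` → score (S574, F1546). Machine vertices: (45.18,17.83) → (37.72,58.08) → (76.30,44.42) → (45.18,17.83). Closed: final G1 returns to the first vertex.

**Shape 6** — `<path>` regular polygon, stroke `#000000` → score (S574, F1546). Machine vertices: (114.29,39.39) → (102.00,36.85) → (91.51,43.75) → (88.97,56.04) → (95.87,66.53) → (108.16,69.07) → (118.65,62.17) → (121.19,49.88) → (114.29,39.39). Closed: final G1 returns to the first vertex.

**Shape 7** — `<path>` regular polygon, stroke `#000000` → score (S574, F1546). Machine vertices: (77.22,41.91) → (83.23,38.95) → (84.67,32.40) → (80.44,27.19) → (73.74,27.24) → (69.60,32.52) → (71.15,39.05) → (77.22,41.91). Closed: final G1 returns to the first vertex.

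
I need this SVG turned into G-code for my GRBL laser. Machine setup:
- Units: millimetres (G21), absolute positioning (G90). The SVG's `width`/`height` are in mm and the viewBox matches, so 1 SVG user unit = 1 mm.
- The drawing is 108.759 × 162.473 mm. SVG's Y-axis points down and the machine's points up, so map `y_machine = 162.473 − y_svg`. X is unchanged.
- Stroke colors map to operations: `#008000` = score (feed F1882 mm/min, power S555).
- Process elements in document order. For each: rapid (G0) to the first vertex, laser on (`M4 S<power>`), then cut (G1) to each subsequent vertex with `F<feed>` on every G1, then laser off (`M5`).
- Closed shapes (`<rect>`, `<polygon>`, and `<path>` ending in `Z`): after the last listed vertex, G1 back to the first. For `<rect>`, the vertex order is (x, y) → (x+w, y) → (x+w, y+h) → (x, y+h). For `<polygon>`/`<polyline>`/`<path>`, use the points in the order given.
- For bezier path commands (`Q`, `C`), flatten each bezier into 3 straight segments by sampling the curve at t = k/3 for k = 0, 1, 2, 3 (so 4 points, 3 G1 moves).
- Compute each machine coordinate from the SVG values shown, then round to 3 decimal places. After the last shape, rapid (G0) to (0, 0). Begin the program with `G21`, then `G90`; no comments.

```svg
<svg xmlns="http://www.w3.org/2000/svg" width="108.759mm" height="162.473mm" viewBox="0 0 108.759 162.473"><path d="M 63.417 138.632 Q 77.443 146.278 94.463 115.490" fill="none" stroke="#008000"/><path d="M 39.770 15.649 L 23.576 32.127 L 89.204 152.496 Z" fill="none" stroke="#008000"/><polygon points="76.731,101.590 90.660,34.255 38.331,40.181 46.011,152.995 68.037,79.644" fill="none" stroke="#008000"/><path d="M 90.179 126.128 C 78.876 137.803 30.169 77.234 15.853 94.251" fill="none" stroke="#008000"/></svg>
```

viewBox `0 0 108.759 162.473` with mm width/height → 1 unit = 1 mm. Flip: y_m = 162.473 − y_svg.

**Shape 1** — `<path>` quadratic bezier, stroke `#008000` → score (S555, F1882). Control points (SVG): P0=(63.417,138.632), P1=(77.443,146.278), P2=(94.463,115.490); sampled at t=k/3. Machine vertices: (63.417,23.841) → (73.100,23.014) → (83.449,30.728) → (94.463,46.983). Open path.

**Shape 2** — `<path>` closed polygon, stroke `#008000` → score (S555, F1882). Machine vertices: (39.770,146.824) → (23.576,130.346) → (89.204,9.977) → (39.770,146.824). Closed: final G1 returns to the first vertex.

**Shape 3** — `<polygon>` closed polygon, stroke `#008000` → score (S555, F1882). Machine vertices: (76.731,60.883) → (90.660,128.218) → (38.331,122.292) → (46.011,9.478) → (68.037,82.829) → (76.731,60.883). Closed: final G1 returns to the first vertex.

**Shape 4** — `<path>` cubic bezier, stroke `#008000` → score (S555, F1882). Control points (SVG): P0=(90.179,126.128), P1=(78.876,137.803), P2=(30.169,77.234), P3=(15.853,94.251); sampled at t=k/3. Machine vertices: (90.179,36.345) → (69.067,43.202) → (38.974,64.926) → (15.853,68.222). Open path.

G21
G90
G0 X63.417 Y23.841
M4 S555
G1 X73.100 Y23.014 F1882
G1 X83.449 Y30.728 F1882
G1 X94.463 Y46.983 F1882
M5
G0 X39.770 Y146.824
M4 S555
G1 X23.576 Y130.346 F1882
G1 X89.204 Y9.977 F1882
G1 X39.770 Y146.824 F1882
M5
G0 X76.731 Y60.883
M4 S555
G1 X90.660 Y128.218 F1882
G1 X38.331 Y122.292 F1882
G1 X46.011 Y9.478 F1882
G1 X68.037 Y82.829 F1882
G1 X76.731 Y60.883 F1882
M5
G0 X90.179 Y36.345
M4 S555
G1 X69.067 Y43.202 F1882
G1 X38.974 Y64.926 F1882
G1 X15.853 Y68.222 F1882
M5
G0 X0.000 Y0.000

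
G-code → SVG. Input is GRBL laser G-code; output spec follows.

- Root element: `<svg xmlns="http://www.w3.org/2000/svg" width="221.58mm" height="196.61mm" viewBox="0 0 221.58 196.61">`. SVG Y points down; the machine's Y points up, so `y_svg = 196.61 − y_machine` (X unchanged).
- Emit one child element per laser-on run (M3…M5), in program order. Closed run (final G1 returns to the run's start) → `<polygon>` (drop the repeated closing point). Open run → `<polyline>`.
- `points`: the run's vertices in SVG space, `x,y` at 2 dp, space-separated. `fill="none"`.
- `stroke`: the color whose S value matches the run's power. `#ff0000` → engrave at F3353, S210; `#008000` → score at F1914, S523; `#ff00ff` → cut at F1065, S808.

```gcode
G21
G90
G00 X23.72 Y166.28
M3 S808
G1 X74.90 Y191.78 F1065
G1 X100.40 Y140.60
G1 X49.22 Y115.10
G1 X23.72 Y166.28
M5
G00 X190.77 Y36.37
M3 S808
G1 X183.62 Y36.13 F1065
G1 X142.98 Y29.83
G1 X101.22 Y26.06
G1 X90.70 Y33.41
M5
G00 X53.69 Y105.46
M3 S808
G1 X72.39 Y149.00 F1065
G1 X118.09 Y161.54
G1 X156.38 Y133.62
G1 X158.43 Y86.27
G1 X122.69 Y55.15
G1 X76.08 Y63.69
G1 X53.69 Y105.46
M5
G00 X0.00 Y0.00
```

y_svg = 196.61 − y_m. Every run uses S808, so all elements get stroke `#ff00ff` (cut).

[1] closed run; points: 23.72,30.33 74.90,4.83 100.40,56.01 49.22,81.51

[2] open run; points: 190.77,160.24 183.62,160.48 142.98,166.78 101.22,170.55 90.70,163.20

[3] closed run; points: 53.69,91.15 72.39,47.61 118.09,35.07 156.38,62.99 158.43,110.34 122.69,141.46 76.08,132.92

<svg xmlns="http://www.w3.org/2000/svg" width="221.58mm" height="196.61mm" viewBox="0 0 221.58 196.61">
  <polygon points="23.72,30.33 74.90,4.83 100.40,56.01 49.22,81.51" fill="none" stroke="#ff00ff"/>
  <polyline points="190.77,160.24 183.62,160.48 142.98,166.78 101.22,170.55 90.70,163.20" fill="none" stroke="#ff00ff"/>
  <polygon points="53.69,91.15 72.39,47.61 118.09,35.07 156.38,62.99 158.43,110.34 122.69,141.46 76.08,132.92" fill="none" stroke="#ff00ff"/>
</svg>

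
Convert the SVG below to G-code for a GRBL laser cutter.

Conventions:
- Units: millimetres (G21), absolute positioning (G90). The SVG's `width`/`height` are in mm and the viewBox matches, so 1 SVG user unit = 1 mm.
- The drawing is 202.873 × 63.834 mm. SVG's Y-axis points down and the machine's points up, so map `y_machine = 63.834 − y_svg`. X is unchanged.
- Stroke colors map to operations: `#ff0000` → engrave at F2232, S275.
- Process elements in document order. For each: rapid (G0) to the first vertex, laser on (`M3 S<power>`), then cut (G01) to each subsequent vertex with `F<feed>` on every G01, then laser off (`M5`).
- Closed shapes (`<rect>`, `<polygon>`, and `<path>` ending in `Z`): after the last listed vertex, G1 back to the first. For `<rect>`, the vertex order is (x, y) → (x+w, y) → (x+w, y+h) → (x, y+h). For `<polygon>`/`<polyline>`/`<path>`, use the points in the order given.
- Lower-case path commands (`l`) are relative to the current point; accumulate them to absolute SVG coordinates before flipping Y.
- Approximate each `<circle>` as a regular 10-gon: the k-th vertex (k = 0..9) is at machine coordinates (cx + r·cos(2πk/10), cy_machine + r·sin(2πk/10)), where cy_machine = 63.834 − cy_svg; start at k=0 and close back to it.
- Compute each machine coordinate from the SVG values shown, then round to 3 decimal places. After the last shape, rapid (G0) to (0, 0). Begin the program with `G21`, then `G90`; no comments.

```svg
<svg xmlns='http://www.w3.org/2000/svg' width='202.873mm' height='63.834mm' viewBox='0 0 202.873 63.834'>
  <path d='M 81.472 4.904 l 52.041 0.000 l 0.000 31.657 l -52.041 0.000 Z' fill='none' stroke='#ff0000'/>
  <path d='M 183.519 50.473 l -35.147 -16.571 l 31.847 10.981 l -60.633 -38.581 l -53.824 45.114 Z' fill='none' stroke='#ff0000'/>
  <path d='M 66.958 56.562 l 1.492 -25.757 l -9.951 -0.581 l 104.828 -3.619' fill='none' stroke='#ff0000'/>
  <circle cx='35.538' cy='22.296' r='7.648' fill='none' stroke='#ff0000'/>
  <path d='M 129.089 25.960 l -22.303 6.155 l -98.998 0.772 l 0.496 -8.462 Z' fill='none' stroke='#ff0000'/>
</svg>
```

G21
G90
G0 X81.472 Y58.930
M3 S275
G01 X133.513 Y58.930 F2232
G01 X133.513 Y27.273 F2232
G01 X81.472 Y27.273 F2232
G01 X81.472 Y58.930 F2232
M5
G0 X183.519 Y13.361
M3 S275
G01 X148.372 Y29.932 F2232
G01 X180.219 Y18.951 F2232
G01 X119.586 Y57.532 F2232
G01 X65.762 Y12.418 F2232
G01 X183.519 Y13.361 F2232
M5
G0 X66.958 Y7.272
M3 S275
G01 X68.450 Y33.029 F2232
G01 X58.499 Y33.610 F2232
G01 X163.327 Y37.229 F2232
M5
G0 X43.186 Y41.538
M3 S275
G01 X41.725 Y46.033 F2232
G01 X37.901 Y48.812 F2232
G01 X33.175 Y48.812 F2232
G01 X29.351 Y46.033 F2232
G01 X27.890 Y41.538 F2232
G01 X29.351 Y37.043 F2232
G01 X33.175 Y34.264 F2232
G01 X37.901 Y34.264 F2232
G01 X41.725 Y37.043 F2232
G01 X43.186 Y41.538 F2232
M5
G0 X129.089 Y37.874
M3 S275
G01 X106.786 Y31.719 F2232
G01 X7.788 Y30.947 F2232
G01 X8.284 Y39.409 F2232
G01 X129.089 Y37.874 F2232
M5
G0 X0.000 Y0.000

1 u = 1 mm; y_m = 63.834 − y.

[1] `<path>` rectangle, #ff0000→engrave S275 F2232: (81.472,58.930) → (133.513,58.930) → (133.513,27.273) → (81.472,27.273) → (81.472,58.930) (closed)

[2] `<path>` closed polygon, #ff0000→engrave S275 F2232: (183.519,13.361) → (148.372,29.932) → (180.219,18.951) → (119.586,57.532) → (65.762,12.418) → (183.519,13.361) (closed)

[3] `<path>` open polyline, #ff0000→engrave S275 F2232: (66.958,7.272) → (68.450,33.029) → (58.499,33.610) → (163.327,37.229)

[4] `<circle>` circle, #ff0000→engrave S275 F2232: (43.186,41.538) → (41.725,46.033) → (37.901,48.812) → (33.175,48.812) → (29.351,46.033) → (27.890,41.538) → (29.351,37.043) → (33.175,34.264) → (37.901,34.264) → (41.725,37.043) → (43.186,41.538) (closed)

[5] `<path>` closed polygon, #ff0000→engrave S275 F2232: (129.089,37.874) → (106.786,31.719) → (7.788,30.947) → (8.284,39.409) → (129.089,37.874) (closed)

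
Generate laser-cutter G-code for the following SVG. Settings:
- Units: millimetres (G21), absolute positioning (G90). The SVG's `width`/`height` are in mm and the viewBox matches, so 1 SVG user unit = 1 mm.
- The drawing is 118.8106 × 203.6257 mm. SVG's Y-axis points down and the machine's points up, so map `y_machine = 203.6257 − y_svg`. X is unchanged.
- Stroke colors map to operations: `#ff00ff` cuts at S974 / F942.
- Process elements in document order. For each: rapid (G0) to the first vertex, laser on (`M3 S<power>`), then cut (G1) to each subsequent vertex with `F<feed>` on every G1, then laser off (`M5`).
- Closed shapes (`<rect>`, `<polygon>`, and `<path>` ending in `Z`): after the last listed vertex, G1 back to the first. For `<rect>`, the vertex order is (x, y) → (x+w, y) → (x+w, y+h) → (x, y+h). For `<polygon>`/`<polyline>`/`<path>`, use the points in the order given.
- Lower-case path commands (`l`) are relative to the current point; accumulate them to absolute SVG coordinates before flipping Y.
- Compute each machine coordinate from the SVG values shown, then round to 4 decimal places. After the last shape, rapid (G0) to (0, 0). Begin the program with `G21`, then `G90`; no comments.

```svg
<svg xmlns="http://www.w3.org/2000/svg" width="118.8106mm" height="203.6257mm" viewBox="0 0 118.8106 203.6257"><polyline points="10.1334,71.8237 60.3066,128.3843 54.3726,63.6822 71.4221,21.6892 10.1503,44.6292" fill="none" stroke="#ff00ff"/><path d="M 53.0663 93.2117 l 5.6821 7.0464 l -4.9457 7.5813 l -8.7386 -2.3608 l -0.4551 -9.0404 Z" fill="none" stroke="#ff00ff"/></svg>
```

1 u = 1 mm; y_m = 203.6257 − y.

[1] `<polyline>` open polyline, #ff00ff→cut S974 F942: (10.1334,131.8020) → (60.3066,75.2414) → (54.3726,139.9435) → (71.4221,181.9365) → (10.1503,158.9965)

[2] `<path>` regular polygon, #ff00ff→cut S974 F942: (53.0663,110.4140) → (58.7484,103.3676) → (53.8027,95.7863) → (45.0641,98.1471) → (44.6090,107.1875) → (53.0663,110.4140) (closed)

G21
G90
G0 X10.1334 Y131.8020
M3 S974
G1 X60.3066 Y75.2414 F942
G1 X54.3726 Y139.9435 F942
G1 X71.4221 Y181.9365 F942
G1 X10.1503 Y158.9965 F942
M5
G0 X53.0663 Y110.4140
M3 S974
G1 X58.7484 Y103.3676 F942
G1 X53.8027 Y95.7863 F942
G1 X45.0641 Y98.1471 F942
G1 X44.6090 Y107.1875 F942
G1 X53.0663 Y110.4140 F942
M5
G0 X0.0000 Y0.0000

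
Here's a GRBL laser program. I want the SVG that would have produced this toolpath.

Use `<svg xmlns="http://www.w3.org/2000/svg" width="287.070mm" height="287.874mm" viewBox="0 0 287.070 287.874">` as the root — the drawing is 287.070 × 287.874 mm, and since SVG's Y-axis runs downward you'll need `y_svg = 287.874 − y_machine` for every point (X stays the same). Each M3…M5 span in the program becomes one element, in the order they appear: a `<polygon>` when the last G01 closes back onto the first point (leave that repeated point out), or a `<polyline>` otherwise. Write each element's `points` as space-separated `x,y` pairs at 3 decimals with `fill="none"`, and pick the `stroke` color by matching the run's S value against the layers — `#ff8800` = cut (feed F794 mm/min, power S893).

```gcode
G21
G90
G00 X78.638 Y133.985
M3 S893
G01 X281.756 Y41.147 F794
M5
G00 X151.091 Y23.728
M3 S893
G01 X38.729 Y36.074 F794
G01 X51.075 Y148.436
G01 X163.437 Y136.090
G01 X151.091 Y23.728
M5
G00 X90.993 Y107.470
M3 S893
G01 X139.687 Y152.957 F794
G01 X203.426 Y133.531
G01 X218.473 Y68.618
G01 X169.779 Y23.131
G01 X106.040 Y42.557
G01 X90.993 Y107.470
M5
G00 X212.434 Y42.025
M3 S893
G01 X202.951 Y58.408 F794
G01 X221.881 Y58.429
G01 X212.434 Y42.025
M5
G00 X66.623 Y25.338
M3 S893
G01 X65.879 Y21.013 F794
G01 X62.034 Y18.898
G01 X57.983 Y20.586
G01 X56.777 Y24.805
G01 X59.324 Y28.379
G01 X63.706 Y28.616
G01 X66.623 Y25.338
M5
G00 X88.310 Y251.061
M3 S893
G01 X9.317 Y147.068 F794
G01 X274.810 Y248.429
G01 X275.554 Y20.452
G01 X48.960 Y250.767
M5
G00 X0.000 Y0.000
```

y_svg = 287.874 − y_m. Every run uses S893, so all elements get stroke `#ff8800` (cut).

[1] open run; points: 78.638,153.889 281.756,246.727

[2] closed run; points: 151.091,264.146 38.729,251.800 51.075,139.438 163.437,151.784

[3] closed run; points: 90.993,180.404 139.687,134.917 203.426,154.343 218.473,219.256 169.779,264.743 106.040,245.317

[4] closed run; points: 212.434,245.849 202.951,229.466 221.881,229.445

[5] closed run; points: 66.623,262.536 65.879,266.861 62.034,268.976 57.983,267.288 56.777,263.069 59.324,259.495 63.706,259.258

[6] open run; points: 88.310,36.813 9.317,140.806 274.810,39.445 275.554,267.422 48.960,37.107

<svg xmlns="http://www.w3.org/2000/svg" width="287.070mm" height="287.874mm" viewBox="0 0 287.070 287.874">
  <polyline points="78.638,153.889 281.756,246.727" fill="none" stroke="#ff8800"/>
  <polygon points="151.091,264.146 38.729,251.800 51.075,139.438 163.437,151.784" fill="none" stroke="#ff8800"/>
  <polygon points="90.993,180.404 139.687,134.917 203.426,154.343 218.473,219.256 169.779,264.743 106.040,245.317" fill="none" stroke="#ff8800"/>
  <polygon points="212.434,245.849 202.951,229.466 221.881,229.445" fill="none" stroke="#ff8800"/>
  <polygon points="66.623,262.536 65.879,266.861 62.034,268.976 57.983,267.288 56.777,263.069 59.324,259.495 63.706,259.258" fill="none" stroke="#ff8800"/>
  <polyline points="88.310,36.813 9.317,140.806 274.810,39.445 275.554,267.422 48.960,37.107" fill="none" stroke="#ff8800"/>
</svg>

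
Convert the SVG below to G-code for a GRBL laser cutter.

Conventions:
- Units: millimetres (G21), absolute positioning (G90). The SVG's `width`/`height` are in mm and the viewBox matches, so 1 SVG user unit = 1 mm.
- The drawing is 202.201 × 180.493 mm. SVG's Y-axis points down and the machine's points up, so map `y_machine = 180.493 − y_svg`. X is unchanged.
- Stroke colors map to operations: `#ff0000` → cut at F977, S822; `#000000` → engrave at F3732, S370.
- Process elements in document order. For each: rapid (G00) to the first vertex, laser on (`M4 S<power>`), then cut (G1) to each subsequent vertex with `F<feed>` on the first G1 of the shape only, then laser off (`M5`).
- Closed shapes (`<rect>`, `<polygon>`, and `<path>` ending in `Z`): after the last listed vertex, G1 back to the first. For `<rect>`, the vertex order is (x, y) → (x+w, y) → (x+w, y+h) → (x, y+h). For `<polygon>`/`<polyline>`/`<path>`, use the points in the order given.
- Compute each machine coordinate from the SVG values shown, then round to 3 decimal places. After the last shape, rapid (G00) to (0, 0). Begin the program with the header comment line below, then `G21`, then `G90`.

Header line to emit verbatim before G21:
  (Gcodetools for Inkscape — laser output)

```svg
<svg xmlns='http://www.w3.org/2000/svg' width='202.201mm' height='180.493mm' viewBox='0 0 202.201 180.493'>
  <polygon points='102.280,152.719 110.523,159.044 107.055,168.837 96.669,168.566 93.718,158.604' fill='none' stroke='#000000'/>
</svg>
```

Since the viewBox matches the mm dimensions, user units are millimetres directly. The only transform is the Y-flip y_m = 180.493 − y_svg.

Shape 1 is a regular polygon drawn with `<polygon>`. Its stroke #000000 means engrave at S370, F3732. After flipping Y the toolpath is (102.280,27.774) → (110.523,21.449) → (107.055,11.656) → (96.669,11.927) → (93.718,21.889) → (102.280,27.774), returning to the start.

(Gcodetools for Inkscape — laser output)
G21
G90
G00 X102.280 Y27.774
M4 S370
G1 X110.523 Y21.449 F3732
G1 X107.055 Y11.656
G1 X96.669 Y11.927
G1 X93.718 Y21.889
G1 X102.280 Y27.774
M5
G00 X0.000 Y0.000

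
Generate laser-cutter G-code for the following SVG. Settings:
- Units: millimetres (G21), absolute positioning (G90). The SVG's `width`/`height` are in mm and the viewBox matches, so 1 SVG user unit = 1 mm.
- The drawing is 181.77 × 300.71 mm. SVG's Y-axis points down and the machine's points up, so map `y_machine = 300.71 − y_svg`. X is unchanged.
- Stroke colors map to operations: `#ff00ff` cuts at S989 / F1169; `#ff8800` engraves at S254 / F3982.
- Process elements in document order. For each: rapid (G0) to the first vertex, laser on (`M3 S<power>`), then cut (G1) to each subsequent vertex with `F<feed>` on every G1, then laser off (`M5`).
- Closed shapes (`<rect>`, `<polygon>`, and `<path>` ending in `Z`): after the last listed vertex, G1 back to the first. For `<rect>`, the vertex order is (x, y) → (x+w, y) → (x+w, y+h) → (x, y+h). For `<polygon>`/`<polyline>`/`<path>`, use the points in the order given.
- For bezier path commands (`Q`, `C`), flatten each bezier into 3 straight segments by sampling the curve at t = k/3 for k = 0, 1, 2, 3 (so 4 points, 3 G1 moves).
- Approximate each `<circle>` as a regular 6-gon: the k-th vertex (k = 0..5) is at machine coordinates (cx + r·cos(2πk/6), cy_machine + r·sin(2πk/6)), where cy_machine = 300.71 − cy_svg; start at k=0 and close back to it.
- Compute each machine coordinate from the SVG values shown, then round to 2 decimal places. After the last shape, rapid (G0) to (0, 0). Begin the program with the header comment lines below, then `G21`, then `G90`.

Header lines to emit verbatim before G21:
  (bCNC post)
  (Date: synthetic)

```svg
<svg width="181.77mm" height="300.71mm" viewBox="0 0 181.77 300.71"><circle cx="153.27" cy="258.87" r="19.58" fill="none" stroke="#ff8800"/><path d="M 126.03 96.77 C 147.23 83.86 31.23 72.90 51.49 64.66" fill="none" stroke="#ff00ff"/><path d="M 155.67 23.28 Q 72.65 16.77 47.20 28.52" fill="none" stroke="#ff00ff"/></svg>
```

viewBox `0 0 181.77 300.71` with mm width/height → 1 unit = 1 mm. Flip: y_m = 300.71 − y_svg.

**Shape 1** — `<circle>` circle, stroke `#ff8800` → engrave (S254, F3982). Machine vertices: (172.85,41.84) → (163.06,58.80) → (143.48,58.80) → (133.69,41.84) → (143.48,24.88) → (163.06,24.88) → (172.85,41.84). Closed: final G1 returns to the first vertex.

**Shape 2** — `<path>` cubic bezier, stroke `#ff00ff` → cut (S989, F1169). Control points (SVG): P0=(126.03,96.77), P1=(147.23,83.86), P2=(31.23,72.90), P3=(51.49,64.66); sampled at t=k/3. Machine vertices: (126.03,203.94) → (111.62,216.17) → (66.52,226.93) → (51.49,236.05). Open path.

**Shape 3** — `<path>` quadratic bezier, stroke `#ff00ff` → cut (S989, F1169). Control points (SVG): P0=(155.67,23.28), P1=(72.65,16.77), P2=(47.20,28.52); sampled at t=k/3. Machine vertices: (155.67,277.43) → (106.72,279.74) → (70.56,277.99) → (47.20,272.19). Open path.

(bCNC post)
(Date: synthetic)
G21
G90
G0 X172.85 Y41.84
M3 S254
G1 X163.06 Y58.80 F3982
G1 X143.48 Y58.80 F3982
G1 X133.69 Y41.84 F3982
G1 X143.48 Y24.88 F3982
G1 X163.06 Y24.88 F3982
G1 X172.85 Y41.84 F3982
M5
G0 X126.03 Y203.94
M3 S989
G1 X111.62 Y216.17 F1169
G1 X66.52 Y226.93 F1169
G1 X51.49 Y236.05 F1169
M5
G0 X155.67 Y277.43
M3 S989
G1 X106.72 Y279.74 F1169
G1 X70.56 Y277.99 F1169
G1 X47.20 Y272.19 F1169
M5
G0 X0.00 Y0.00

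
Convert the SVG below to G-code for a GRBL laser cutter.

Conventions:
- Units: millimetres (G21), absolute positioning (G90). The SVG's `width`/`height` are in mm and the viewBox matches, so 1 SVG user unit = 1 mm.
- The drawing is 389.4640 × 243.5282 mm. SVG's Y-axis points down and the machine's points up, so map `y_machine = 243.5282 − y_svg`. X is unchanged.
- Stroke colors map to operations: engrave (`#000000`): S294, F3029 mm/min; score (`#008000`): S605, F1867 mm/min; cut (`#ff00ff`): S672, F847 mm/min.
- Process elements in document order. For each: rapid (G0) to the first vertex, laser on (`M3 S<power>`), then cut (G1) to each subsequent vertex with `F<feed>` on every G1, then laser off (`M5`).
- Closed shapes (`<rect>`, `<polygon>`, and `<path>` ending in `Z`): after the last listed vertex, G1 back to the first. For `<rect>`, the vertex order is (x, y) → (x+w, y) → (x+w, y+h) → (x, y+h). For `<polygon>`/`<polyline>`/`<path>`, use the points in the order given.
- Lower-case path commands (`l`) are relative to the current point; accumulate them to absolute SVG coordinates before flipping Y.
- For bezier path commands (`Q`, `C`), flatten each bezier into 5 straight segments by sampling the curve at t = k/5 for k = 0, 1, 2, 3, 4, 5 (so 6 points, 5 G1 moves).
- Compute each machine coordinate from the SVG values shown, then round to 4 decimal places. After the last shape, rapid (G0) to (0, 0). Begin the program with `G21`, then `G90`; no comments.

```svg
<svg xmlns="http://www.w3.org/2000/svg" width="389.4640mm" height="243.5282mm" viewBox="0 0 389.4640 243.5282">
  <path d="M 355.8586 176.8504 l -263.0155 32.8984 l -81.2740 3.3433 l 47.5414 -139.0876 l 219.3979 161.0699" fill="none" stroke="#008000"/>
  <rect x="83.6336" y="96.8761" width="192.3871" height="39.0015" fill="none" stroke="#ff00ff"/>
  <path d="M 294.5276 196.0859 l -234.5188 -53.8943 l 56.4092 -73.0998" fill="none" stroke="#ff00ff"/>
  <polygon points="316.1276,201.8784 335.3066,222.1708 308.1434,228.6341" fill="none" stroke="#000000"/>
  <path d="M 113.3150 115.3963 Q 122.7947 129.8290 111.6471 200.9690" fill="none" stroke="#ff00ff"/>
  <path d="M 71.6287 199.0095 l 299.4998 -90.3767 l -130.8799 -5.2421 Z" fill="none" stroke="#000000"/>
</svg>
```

G21
G90
G0 X355.8586 Y66.6778
M3 S605
G1 X92.8431 Y33.7794 F1867
G1 X11.5691 Y30.4361 F1867
G1 X59.1105 Y169.5237 F1867
G1 X278.5084 Y8.4538 F1867
M5
G0 X83.6336 Y146.6521
M3 S672
G1 X276.0207 Y146.6521 F847
G1 X276.0207 Y107.6506 F847
G1 X83.6336 Y107.6506 F847
G1 X83.6336 Y146.6521 F847
M5
G0 X294.5276 Y47.4423
M3 S672
G1 X60.0088 Y101.3366 F847
G1 X116.4180 Y174.4364 F847
M5
G0 X316.1276 Y41.6498
M3 S294
G1 X335.3066 Y21.3574 F3029
G1 X308.1434 Y14.8941 F3029
G1 X316.1276 Y41.6498 F3029
M5
G0 X113.3150 Y128.1319
M3 S672
G1 X116.2818 Y120.0905 F847
G1 X117.5984 Y107.5126 F847
G1 X117.2648 Y90.3980 F847
G1 X115.2810 Y68.7469 F847
G1 X111.6471 Y42.5592 F847
M5
G0 X71.6287 Y44.5187
M3 S294
G1 X371.1285 Y134.8954 F3029
G1 X240.2486 Y140.1375 F3029
G1 X71.6287 Y44.5187 F3029
M5
G0 X0.0000 Y0.0000

viewBox `0 0 389.4640 243.5282` with mm width/height → 1 unit = 1 mm. Flip: y_m = 243.5282 − y_svg.

**Shape 1** — `<path>` open polyline, stroke `#008000` → score (S605, F1867). Machine vertices: (355.8586,66.6778) → (92.8431,33.7794) → (11.5691,30.4361) → (59.1105,169.5237) → (278.5084,8.4538). Open path.

**Shape 2** — `<rect>` rectangle, stroke `#ff00ff` → cut (S672, F847). Machine vertices: (83.6336,146.6521) → (276.0207,146.6521) → (276.0207,107.6506) → (83.6336,107.6506) → (83.6336,146.6521). Closed: final G1 returns to the first vertex.

**Shape 3** — `<path>` open polyline, stroke `#ff00ff` → cut (S672, F847). Machine vertices: (294.5276,47.4423) → (60.0088,101.3366) → (116.4180,174.4364). Open path.

**Shape 4** — `<polygon>` regular polygon, stroke `#000000` → engrave (S294, F3029). Machine vertices: (316.1276,41.6498) → (335.3066,21.3574) → (308.1434,14.8941) → (316.1276,41.6498). Closed: final G1 returns to the first vertex.

**Shape 5** — `<path>` quadratic bezier, stroke `#ff00ff` → cut (S672, F847). Control points (SVG): P0=(113.3150,115.3963), P1=(122.7947,129.8290), P2=(111.6471,200.9690); sampled at t=k/5. Machine vertices: (113.3150,128.1319) → (116.2818,120.0905) → (117.5984,107.5126) → (117.2648,90.3980) → (115.2810,68.7469) → (111.6471,42.5592). Open path.

**Shape 6** — `<path>` closed polygon, stroke `#000000` → engrave (S294, F3029). Machine vertices: (71.6287,44.5187) → (371.1285,134.8954) → (240.2486,140.1375) → (71.6287,44.5187). Closed: final G1 returns to the first vertex.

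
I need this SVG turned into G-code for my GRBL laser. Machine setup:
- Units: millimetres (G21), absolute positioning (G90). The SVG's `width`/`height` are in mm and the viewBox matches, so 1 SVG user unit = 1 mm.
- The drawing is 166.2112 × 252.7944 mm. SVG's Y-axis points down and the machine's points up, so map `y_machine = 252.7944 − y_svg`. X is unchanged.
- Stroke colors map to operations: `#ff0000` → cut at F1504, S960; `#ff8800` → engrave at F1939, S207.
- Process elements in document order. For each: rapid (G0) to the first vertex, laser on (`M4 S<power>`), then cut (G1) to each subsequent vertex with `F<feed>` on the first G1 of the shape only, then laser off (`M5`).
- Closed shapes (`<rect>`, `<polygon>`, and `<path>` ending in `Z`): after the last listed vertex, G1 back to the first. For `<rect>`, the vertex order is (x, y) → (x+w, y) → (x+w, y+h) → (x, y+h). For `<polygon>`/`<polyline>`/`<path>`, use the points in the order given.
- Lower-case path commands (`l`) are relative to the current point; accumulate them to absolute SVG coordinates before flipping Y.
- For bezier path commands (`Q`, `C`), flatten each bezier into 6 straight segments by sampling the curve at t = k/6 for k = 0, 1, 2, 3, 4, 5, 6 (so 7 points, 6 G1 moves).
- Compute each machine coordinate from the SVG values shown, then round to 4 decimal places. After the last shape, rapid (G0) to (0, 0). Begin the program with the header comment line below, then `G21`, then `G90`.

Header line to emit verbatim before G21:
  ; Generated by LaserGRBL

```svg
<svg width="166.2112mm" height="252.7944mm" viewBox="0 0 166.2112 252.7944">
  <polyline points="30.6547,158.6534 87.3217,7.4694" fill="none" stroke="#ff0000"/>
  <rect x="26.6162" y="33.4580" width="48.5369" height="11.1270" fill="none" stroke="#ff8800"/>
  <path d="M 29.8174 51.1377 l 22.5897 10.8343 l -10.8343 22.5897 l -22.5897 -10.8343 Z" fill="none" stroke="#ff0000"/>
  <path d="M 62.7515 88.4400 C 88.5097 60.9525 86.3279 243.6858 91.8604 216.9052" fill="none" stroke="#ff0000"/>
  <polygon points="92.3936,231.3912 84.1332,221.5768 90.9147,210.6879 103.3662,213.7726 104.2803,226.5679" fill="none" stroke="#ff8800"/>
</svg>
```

; Generated by LaserGRBL
G21
G90
G0 X30.6547 Y94.1410
M4 S960
G1 X87.3217 Y245.3250 F1504
M5
G0 X26.6162 Y219.3364
M4 S207
G1 X75.1531 Y219.3364 F1939
G1 X75.1531 Y208.2094
G1 X26.6162 Y208.2094
G1 X26.6162 Y219.3364
M5
G0 X29.8174 Y201.6567
M4 S960
G1 X52.4071 Y190.8224 F1504
G1 X41.5728 Y168.2327
G1 X18.9831 Y179.0670
G1 X29.8174 Y201.6567
M5
G0 X62.7515 Y164.3544
M4 S960
G1 X73.4673 Y162.5230 F1504
G1 X80.5169 Y137.3140
G1 X84.8906 Y100.3869
G1 X87.5788 Y63.4008
G1 X89.5719 Y38.0152
G1 X91.8604 Y35.8892
M5
G0 X92.3936 Y21.4032
M4 S207
G1 X84.1332 Y31.2176 F1939
G1 X90.9147 Y42.1065
G1 X103.3662 Y39.0218
G1 X104.2803 Y26.2265
G1 X92.3936 Y21.4032
M5
G0 X0.0000 Y0.0000

1 u = 1 mm; y_m = 252.7944 − y.

[1] `<polyline>` line segment, #ff0000→cut S960 F1504: (30.6547,94.1410) → (87.3217,245.3250)

[2] `<rect>` rectangle, #ff8800→engrave S207 F1939: (26.6162,219.3364) → (75.1531,219.3364) → (75.1531,208.2094) → (26.6162,208.2094) → (26.6162,219.3364) (closed)

[3] `<path>` regular polygon, #ff0000→cut S960 F1504: (29.8174,201.6567) → (52.4071,190.8224) → (41.5728,168.2327) → (18.9831,179.0670) → (29.8174,201.6567) (closed)

[4] `<path>` cubic bezier, #ff0000→cut S960 F1504: (62.7515,164.3544) → (73.4673,162.5230) → (80.5169,137.3140) → (84.8906,100.3869) → (87.5788,63.4008) → (89.5719,38.0152) → (91.8604,35.8892)

[5] `<polygon>` regular polygon, #ff8800→engrave S207 F1939: (92.3936,21.4032) → (84.1332,31.2176) → (90.9147,42.1065) → (103.3662,39.0218) → (104.2803,26.2265) → (92.3936,21.4032) (closed)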